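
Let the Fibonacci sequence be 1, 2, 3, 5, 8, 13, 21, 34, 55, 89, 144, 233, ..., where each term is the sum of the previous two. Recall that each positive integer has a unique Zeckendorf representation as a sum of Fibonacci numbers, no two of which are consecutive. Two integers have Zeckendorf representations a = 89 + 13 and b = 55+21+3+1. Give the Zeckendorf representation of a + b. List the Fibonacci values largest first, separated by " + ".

144 + 34 + 3 + 1

The two numbers are 102 and 80, so their sum is 182.
182: greatest Fibonacci not exceeding it is 144, leaving 38
38: greatest Fibonacci not exceeding it is 34, leaving 4
4: greatest Fibonacci not exceeding it is 3, leaving 1
1: greatest Fibonacci not exceeding it is 1, leaving 0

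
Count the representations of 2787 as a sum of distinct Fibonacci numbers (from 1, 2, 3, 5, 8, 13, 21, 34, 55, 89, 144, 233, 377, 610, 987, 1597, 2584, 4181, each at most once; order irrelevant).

Starting from the Zeckendorf form and repeatedly splitting a term F_k into F_{k−1} + F_{k−2} (when neither is already used) reaches every representation.
2787 = 2584+144+55+3+1 = 2584+144+34+21+3+1 = 1597+987+144+55+3+1 = 2584+144+34+13+8+3+1 = … (13 more), for 17 in all.

17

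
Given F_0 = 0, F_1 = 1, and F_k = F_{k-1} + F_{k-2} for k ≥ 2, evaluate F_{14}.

Iterating the recurrence up to F_{8} = 21 and F_{7} = 13:
F_{9} = F_{8} + F_{7} = 21 + 13 = 34
F_{10} = F_{9} + F_{8} = 34 + 21 = 55
F_{11} = F_{10} + F_{9} = 55 + 34 = 89
F_{12} = F_{11} + F_{10} = 89 + 55 = 144
F_{13} = F_{12} + F_{11} = 144 + 89 = 233
F_{14} = F_{13} + F_{12} = 233 + 144 = 377

377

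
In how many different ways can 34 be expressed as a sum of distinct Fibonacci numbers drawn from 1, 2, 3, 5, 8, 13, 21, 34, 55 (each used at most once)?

Each representation comes from the Zeckendorf form by replacing some F_k with F_{k−1} + F_{k−2} where possible.
34 = 34 = 21+13 = 21+8+5 = 21+8+3+2 — 4 representations.

4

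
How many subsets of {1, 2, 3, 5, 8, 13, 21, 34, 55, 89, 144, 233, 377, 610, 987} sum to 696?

12

Each representation comes from the Zeckendorf form by replacing some F_k with F_{k−1} + F_{k−2} where possible.
696 = 610+55+21+8+2 = 610+55+21+5+3+2 = 377+233+55+21+8+2 = 610+55+13+8+5+3+2 = … (8 more), for 12 in all.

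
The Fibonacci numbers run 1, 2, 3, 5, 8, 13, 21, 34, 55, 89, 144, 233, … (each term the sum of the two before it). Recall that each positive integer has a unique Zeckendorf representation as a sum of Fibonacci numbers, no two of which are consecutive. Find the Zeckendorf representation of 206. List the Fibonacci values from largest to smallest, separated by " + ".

Greedy algorithm:
largest Fibonacci ≤ 206 is 144; 206 − 144 = 62
largest Fibonacci ≤ 62 is 55; 62 − 55 = 7
largest Fibonacci ≤ 7 is 5; 7 − 5 = 2
largest Fibonacci ≤ 2 is 2; 2 − 2 = 0
So 206 = 144 + 55 + 5 + 2, with no two terms consecutive in the sequence.

144 + 55 + 5 + 2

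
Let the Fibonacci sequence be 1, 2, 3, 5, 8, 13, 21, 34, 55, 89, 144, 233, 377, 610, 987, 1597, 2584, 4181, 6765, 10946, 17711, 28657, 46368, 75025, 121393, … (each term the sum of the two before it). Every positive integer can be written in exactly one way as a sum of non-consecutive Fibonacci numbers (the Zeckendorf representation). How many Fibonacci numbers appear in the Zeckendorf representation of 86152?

5

take 75025 (≤ 86152); 86152 − 75025 = 11127
take 10946 (≤ 11127); 11127 − 10946 = 181
take 144 (≤ 181); 181 − 144 = 37
take 34 (≤ 37); 37 − 34 = 3
take 3 (≤ 3); 3 − 3 = 0
86152 = 75025 + 10946 + 144 + 34 + 3, which has 5 terms.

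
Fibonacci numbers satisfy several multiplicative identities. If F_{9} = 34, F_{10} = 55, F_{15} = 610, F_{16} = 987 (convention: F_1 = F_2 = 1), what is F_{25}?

By the addition formula F_{m+n} = F_m F_{n+1} + F_{m−1} F_n with m=10, n=15: F_{25} = 55·987 + 34·610 = 54285 + 20740 = 75025.

75025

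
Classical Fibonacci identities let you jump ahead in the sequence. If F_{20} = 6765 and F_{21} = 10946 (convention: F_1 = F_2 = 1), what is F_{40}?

102334155

By the doubling identity F_{2k} = F_k(2F_{k+1} − F_k): F_{40} = 6765·(2·10946 − 6765) = 6765·15127 = 102334155.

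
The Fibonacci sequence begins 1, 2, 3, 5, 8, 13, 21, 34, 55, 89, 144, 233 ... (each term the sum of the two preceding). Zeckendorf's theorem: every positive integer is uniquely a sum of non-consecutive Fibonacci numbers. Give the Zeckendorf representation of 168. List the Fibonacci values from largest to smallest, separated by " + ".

144 + 21 + 3

Greedily peel off the largest Fibonacci term at each step:
subtract 144 from 168: 24 remains
subtract 21 from 24: 3 remains
subtract 3 from 3: 0 remains
So 168 = 144 + 21 + 3, with no two terms consecutive in the sequence.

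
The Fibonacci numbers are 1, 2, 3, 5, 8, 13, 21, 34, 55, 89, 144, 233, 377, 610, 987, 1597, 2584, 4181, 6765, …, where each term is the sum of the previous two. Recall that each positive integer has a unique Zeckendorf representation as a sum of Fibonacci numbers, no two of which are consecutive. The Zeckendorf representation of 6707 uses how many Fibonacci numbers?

8

largest Fibonacci ≤ 6707 is 4181; 6707 − 4181 = 2526
largest Fibonacci ≤ 2526 is 1597; 2526 − 1597 = 929
largest Fibonacci ≤ 929 is 610; 929 − 610 = 319
largest Fibonacci ≤ 319 is 233; 319 − 233 = 86
largest Fibonacci ≤ 86 is 55; 86 − 55 = 31
largest Fibonacci ≤ 31 is 21; 31 − 21 = 10
largest Fibonacci ≤ 10 is 8; 10 − 8 = 2
largest Fibonacci ≤ 2 is 2; 2 − 2 = 0
6707 = 4181 + 1597 + 610 + 233 + 55 + 21 + 8 + 2, which has 8 terms.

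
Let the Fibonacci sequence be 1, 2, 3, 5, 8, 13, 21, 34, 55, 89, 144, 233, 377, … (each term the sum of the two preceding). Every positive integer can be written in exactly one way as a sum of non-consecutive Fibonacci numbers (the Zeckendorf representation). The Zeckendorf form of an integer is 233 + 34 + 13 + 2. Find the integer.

233 + 34 + 13 + 2 = 282.

282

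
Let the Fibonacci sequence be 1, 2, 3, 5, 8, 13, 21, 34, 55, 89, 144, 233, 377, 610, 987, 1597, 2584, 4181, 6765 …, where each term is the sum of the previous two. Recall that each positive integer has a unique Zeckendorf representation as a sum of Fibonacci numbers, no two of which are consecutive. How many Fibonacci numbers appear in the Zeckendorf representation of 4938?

Greedily peel off the largest Fibonacci term at each step:
4938 − 4181 = 757
757 − 610 = 147
147 − 144 = 3
3 − 3 = 0
4938 = 4181 + 610 + 144 + 3, which has 4 terms.

4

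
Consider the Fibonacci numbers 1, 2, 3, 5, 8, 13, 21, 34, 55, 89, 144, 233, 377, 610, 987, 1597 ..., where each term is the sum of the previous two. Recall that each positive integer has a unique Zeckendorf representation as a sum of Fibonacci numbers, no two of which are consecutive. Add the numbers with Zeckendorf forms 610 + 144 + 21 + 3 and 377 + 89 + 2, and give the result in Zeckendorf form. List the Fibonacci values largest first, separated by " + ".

987 + 233 + 21 + 5

The two numbers are 778 and 468, so their sum is 1246.
Repeatedly subtract the largest Fibonacci number that fits:
1246 − 987 = 259
259 − 233 = 26
26 − 21 = 5
5 − 5 = 0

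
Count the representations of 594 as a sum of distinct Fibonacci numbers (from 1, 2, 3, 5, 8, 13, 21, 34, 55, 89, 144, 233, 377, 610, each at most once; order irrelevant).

12

Starting from the Zeckendorf form and repeatedly splitting a term F_k into F_{k−1} + F_{k−2} (when neither is already used) reaches every representation.
594 = 377+144+55+13+5 = 377+144+55+13+3+2 = 377+144+34+21+13+5 = … (9 more), for 12 in all.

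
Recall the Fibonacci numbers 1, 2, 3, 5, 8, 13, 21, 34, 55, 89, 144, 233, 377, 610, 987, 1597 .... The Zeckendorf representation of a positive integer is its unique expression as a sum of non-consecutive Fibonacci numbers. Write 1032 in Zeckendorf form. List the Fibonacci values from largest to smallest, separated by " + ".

Greedily peel off the largest Fibonacci term at each step:
subtract 987 from 1032: 45 remains
subtract 34 from 45: 11 remains
subtract 8 from 11: 3 remains
subtract 3 from 3: 0 remains
So 1032 = 987 + 34 + 8 + 3, with no two terms consecutive in the sequence.

987 + 34 + 8 + 3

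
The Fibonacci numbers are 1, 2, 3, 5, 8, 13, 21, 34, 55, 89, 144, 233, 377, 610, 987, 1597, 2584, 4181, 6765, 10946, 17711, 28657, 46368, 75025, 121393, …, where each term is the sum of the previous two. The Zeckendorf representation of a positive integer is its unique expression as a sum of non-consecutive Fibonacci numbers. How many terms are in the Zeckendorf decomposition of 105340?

6

Greedy algorithm:
75025 ≤ 105340 < 121393, so take 75025; remainder 30315
28657 ≤ 30315 < 46368, so take 28657; remainder 1658
1597 ≤ 1658 < 2584, so take 1597; remainder 61
55 ≤ 61 < 89, so take 55; remainder 6
5 ≤ 6 < 8, so take 5; remainder 1
1 ≤ 1 < 2, so take 1; remainder 0
105340 = 75025 + 28657 + 1597 + 55 + 5 + 1, which has 6 terms.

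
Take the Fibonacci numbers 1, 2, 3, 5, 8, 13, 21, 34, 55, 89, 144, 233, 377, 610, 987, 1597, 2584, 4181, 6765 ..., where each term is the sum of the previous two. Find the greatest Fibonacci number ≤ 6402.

4181

4181 ≤ 6402 < 6765, so the largest Fibonacci number not exceeding 6402 is 4181.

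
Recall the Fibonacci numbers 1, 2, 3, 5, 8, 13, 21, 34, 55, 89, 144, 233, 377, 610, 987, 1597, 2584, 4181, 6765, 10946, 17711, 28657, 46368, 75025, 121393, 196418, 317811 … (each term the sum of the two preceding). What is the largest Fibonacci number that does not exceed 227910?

196418

196418 ≤ 227910 < 317811, so the largest Fibonacci number not exceeding 227910 is 196418.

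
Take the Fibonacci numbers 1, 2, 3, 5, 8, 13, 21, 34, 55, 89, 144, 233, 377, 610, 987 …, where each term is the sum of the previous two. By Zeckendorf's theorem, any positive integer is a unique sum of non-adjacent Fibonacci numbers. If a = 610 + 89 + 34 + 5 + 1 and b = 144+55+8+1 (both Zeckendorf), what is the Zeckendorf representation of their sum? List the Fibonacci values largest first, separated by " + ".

610 + 233 + 89 + 13 + 2

The two numbers are 739 and 208, so their sum is 947.
take 610 (≤ 947); 947 − 610 = 337
take 233 (≤ 337); 337 − 233 = 104
take 89 (≤ 104); 104 − 89 = 15
take 13 (≤ 15); 15 − 13 = 2
take 2 (≤ 2); 2 − 2 = 0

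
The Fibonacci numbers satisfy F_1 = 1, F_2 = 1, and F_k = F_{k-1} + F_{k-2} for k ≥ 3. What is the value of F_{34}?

Iterating the recurrence up to F_{30} = 832040 and F_{29} = 514229:
F_{31} = F_{30} + F_{29} = 832040 + 514229 = 1346269
F_{32} = F_{31} + F_{30} = 1346269 + 832040 = 2178309
F_{33} = F_{32} + F_{31} = 2178309 + 1346269 = 3524578
F_{34} = F_{33} + F_{32} = 3524578 + 2178309 = 5702887

5702887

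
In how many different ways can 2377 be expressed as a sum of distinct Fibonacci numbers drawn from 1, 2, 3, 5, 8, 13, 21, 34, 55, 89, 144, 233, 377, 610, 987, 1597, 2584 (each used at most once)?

Starting from the Zeckendorf form and repeatedly splitting a term F_k into F_{k−1} + F_{k−2} (when neither is already used) reaches every representation.
2377 = 1597+610+144+21+5 = 1597+610+144+21+3+2 = 1597+610+144+13+8+5 = 1597+610+89+55+21+5 = … (26 more), for 30 in all.

30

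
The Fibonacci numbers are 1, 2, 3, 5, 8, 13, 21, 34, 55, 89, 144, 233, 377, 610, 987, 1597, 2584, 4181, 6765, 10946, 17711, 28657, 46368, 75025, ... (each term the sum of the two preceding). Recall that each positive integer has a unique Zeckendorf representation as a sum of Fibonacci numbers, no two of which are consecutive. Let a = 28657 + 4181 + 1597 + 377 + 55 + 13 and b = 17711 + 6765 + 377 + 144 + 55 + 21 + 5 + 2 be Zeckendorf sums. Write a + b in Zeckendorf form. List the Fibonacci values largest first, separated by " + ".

46368 + 10946 + 2584 + 55 + 5 + 2

The two numbers are 34880 and 25080, so their sum is 59960.
Repeatedly subtract the largest Fibonacci number that fits:
subtract 46368 from 59960: 13592 remains
subtract 10946 from 13592: 2646 remains
subtract 2584 from 2646: 62 remains
subtract 55 from 62: 7 remains
subtract 5 from 7: 2 remains
subtract 2 from 2: 0 remains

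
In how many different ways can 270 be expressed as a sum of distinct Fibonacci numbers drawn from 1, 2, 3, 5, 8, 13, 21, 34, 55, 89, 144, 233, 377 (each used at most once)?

16

270 = 233+34+3 = 233+34+2+1 = 233+21+13+3 = 144+89+34+3 = … (12 more), for 16 in all.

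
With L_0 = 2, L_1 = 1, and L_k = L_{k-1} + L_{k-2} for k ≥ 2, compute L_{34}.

12752043

Iterating the recurrence up to L_{26} = 271443 and L_{25} = 167761:
L_{27} = L_{26} + L_{25} = 271443 + 167761 = 439204
L_{28} = L_{27} + L_{26} = 439204 + 271443 = 710647
L_{29} = L_{28} + L_{27} = 710647 + 439204 = 1149851
L_{30} = L_{29} + L_{28} = 1149851 + 710647 = 1860498
L_{31} = L_{30} + L_{29} = 1860498 + 1149851 = 3010349
L_{32} = L_{31} + L_{30} = 3010349 + 1860498 = 4870847
L_{33} = L_{32} + L_{31} = 4870847 + 3010349 = 7881196
L_{34} = L_{33} + L_{32} = 7881196 + 4870847 = 12752043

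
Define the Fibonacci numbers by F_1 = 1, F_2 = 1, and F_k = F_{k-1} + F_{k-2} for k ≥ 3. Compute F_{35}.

Iterating the recurrence up to F_{27} = 196418 and F_{26} = 121393:
F_{28} = F_{27} + F_{26} = 196418 + 121393 = 317811
F_{29} = F_{28} + F_{27} = 317811 + 196418 = 514229
F_{30} = F_{29} + F_{28} = 514229 + 317811 = 832040
F_{31} = F_{30} + F_{29} = 832040 + 514229 = 1346269
F_{32} = F_{31} + F_{30} = 1346269 + 832040 = 2178309
F_{33} = F_{32} + F_{31} = 2178309 + 1346269 = 3524578
F_{34} = F_{33} + F_{32} = 3524578 + 2178309 = 5702887
F_{35} = F_{34} + F_{33} = 5702887 + 3524578 = 9227465

9227465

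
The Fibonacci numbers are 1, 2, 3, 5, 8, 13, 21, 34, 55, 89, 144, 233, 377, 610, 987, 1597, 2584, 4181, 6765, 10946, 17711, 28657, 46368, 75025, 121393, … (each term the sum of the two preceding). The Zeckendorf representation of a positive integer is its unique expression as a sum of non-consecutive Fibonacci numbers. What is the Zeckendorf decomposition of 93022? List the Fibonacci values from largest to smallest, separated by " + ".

75025 + 17711 + 233 + 34 + 13 + 5 + 1

largest Fibonacci ≤ 93022 is 75025; 93022 − 75025 = 17997
largest Fibonacci ≤ 17997 is 17711; 17997 − 17711 = 286
largest Fibonacci ≤ 286 is 233; 286 − 233 = 53
largest Fibonacci ≤ 53 is 34; 53 − 34 = 19
largest Fibonacci ≤ 19 is 13; 19 − 13 = 6
largest Fibonacci ≤ 6 is 5; 6 − 5 = 1
largest Fibonacci ≤ 1 is 1; 1 − 1 = 0
So 93022 = 75025 + 17711 + 233 + 34 + 13 + 5 + 1, with no two terms consecutive in the sequence.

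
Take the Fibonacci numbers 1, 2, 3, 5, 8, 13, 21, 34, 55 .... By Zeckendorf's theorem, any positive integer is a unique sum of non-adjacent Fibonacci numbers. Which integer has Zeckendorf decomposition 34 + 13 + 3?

34 + 13 + 3 = 50.

50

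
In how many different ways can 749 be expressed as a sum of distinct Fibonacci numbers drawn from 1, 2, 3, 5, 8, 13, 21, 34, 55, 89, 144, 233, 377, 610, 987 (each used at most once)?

749 = 610+89+34+13+3 = 610+89+34+13+2+1 = 610+89+34+8+5+3 = … (15 more), for 18 in all.

18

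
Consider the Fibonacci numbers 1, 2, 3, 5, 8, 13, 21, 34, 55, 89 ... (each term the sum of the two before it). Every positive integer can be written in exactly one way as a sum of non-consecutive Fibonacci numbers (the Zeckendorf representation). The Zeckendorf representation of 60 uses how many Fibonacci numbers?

2

Greedily peel off the largest Fibonacci term at each step:
largest Fibonacci ≤ 60 is 55; 60 − 55 = 5
largest Fibonacci ≤ 5 is 5; 5 − 5 = 0
60 = 55 + 5, which has 2 terms.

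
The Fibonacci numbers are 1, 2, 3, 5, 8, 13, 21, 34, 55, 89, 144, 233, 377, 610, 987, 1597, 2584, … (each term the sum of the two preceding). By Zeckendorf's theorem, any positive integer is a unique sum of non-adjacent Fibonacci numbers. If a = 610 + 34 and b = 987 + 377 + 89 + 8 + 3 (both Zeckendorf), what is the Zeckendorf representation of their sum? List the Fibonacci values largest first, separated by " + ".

1597 + 377 + 89 + 34 + 8 + 3

The two numbers are 644 and 1464, so their sum is 2108.
Greedily peel off the largest Fibonacci term at each step:
take 1597 (≤ 2108); 2108 − 1597 = 511
take 377 (≤ 511); 511 − 377 = 134
take 89 (≤ 134); 134 − 89 = 45
take 34 (≤ 45); 45 − 34 = 11
take 8 (≤ 11); 11 − 8 = 3
take 3 (≤ 3); 3 − 3 = 0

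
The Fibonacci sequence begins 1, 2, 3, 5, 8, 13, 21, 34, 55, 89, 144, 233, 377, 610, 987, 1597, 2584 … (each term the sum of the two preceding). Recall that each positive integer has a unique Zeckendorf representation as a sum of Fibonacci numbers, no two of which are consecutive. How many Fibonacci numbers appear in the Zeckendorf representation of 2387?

5

2387 − 1597 = 790
790 − 610 = 180
180 − 144 = 36
36 − 34 = 2
2 − 2 = 0
2387 = 1597 + 610 + 144 + 34 + 2, which has 5 terms.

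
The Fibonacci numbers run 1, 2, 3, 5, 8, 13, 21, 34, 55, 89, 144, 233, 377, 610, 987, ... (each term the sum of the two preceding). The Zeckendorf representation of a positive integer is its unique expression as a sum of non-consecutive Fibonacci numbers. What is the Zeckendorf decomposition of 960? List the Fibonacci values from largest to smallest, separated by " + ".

subtract 610 from 960: 350 remains
subtract 233 from 350: 117 remains
subtract 89 from 117: 28 remains
subtract 21 from 28: 7 remains
subtract 5 from 7: 2 remains
subtract 2 from 2: 0 remains
So 960 = 610 + 233 + 89 + 21 + 5 + 2, with no two terms consecutive in the sequence.

610 + 233 + 89 + 21 + 5 + 2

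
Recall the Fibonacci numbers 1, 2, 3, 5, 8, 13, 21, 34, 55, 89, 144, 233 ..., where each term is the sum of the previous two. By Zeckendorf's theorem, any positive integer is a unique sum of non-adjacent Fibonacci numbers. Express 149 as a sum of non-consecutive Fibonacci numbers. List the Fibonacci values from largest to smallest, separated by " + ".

144 + 5

largest Fibonacci ≤ 149 is 144; 149 − 144 = 5
largest Fibonacci ≤ 5 is 5; 5 − 5 = 0
So 149 = 144 + 5, with no two terms consecutive in the sequence.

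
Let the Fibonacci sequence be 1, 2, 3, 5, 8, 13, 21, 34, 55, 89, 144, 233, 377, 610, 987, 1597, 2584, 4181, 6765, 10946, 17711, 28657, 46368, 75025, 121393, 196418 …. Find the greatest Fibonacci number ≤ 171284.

121393

121393 ≤ 171284 < 196418, so the largest Fibonacci number not exceeding 171284 is 121393.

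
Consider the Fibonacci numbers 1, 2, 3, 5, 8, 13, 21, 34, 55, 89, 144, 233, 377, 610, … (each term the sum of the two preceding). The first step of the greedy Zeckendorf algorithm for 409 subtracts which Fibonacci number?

377

377 ≤ 409 < 610, so the largest Fibonacci number not exceeding 409 is 377.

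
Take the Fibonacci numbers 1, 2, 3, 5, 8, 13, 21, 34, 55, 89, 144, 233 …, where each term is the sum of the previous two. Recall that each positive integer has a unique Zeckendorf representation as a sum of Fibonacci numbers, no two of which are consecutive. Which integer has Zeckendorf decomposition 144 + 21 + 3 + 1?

169

144 + 21 + 3 + 1 = 169.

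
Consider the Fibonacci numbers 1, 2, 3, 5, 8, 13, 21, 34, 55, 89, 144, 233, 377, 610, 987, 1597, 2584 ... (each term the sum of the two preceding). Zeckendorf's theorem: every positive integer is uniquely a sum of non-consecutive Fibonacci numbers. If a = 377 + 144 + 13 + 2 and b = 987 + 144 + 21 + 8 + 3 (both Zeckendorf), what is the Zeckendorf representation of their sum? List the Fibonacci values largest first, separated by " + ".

The two numbers are 536 and 1163, so their sum is 1699.
subtract 1597 from 1699: 102 remains
subtract 89 from 102: 13 remains
subtract 13 from 13: 0 remains

1597 + 89 + 13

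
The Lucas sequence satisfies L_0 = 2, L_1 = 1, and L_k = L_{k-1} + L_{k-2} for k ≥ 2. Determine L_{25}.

Iterating the recurrence up to L_{17} = 3571 and L_{16} = 2207:
L_{18} = L_{17} + L_{16} = 3571 + 2207 = 5778
L_{19} = L_{18} + L_{17} = 5778 + 3571 = 9349
L_{20} = L_{19} + L_{18} = 9349 + 5778 = 15127
L_{21} = L_{20} + L_{19} = 15127 + 9349 = 24476
L_{22} = L_{21} + L_{20} = 24476 + 15127 = 39603
L_{23} = L_{22} + L_{21} = 39603 + 24476 = 64079
L_{24} = L_{23} + L_{22} = 64079 + 39603 = 103682
L_{25} = L_{24} + L_{23} = 103682 + 64079 = 167761

167761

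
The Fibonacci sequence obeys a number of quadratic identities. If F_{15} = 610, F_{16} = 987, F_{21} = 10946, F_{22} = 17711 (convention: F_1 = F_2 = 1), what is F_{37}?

By the addition formula F_{m+n} = F_m F_{n+1} + F_{m−1} F_n with m=16, n=21: F_{37} = 987·17711 + 610·10946 = 17480757 + 6677060 = 24157817.

24157817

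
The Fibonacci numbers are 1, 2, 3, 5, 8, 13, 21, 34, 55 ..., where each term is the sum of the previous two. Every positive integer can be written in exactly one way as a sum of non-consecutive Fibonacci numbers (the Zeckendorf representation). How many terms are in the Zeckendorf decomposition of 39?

2

take 34 (≤ 39); 39 − 34 = 5
take 5 (≤ 5); 5 − 5 = 0
39 = 34 + 5, which has 2 terms.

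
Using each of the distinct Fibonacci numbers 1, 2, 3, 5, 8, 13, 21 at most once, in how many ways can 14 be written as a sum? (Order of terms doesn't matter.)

Each representation comes from the Zeckendorf form by replacing some F_k with F_{k−1} + F_{k−2} where possible.
14 = 13+1 = 8+5+1 = 8+3+2+1 — 3 representations.

3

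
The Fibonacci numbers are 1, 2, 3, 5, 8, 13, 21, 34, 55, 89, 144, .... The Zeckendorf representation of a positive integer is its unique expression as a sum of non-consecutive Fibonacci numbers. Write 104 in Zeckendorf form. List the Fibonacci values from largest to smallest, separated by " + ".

89 + 13 + 2

subtract 89 from 104: 15 remains
subtract 13 from 15: 2 remains
subtract 2 from 2: 0 remains
So 104 = 89 + 13 + 2, with no two terms consecutive in the sequence.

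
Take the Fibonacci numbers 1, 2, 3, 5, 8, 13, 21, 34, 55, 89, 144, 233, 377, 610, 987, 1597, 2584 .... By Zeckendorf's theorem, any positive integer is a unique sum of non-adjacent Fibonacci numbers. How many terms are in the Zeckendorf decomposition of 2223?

largest Fibonacci ≤ 2223 is 1597; 2223 − 1597 = 626
largest Fibonacci ≤ 626 is 610; 626 − 610 = 16
largest Fibonacci ≤ 16 is 13; 16 − 13 = 3
largest Fibonacci ≤ 3 is 3; 3 − 3 = 0
2223 = 1597 + 610 + 13 + 3, which has 4 terms.

4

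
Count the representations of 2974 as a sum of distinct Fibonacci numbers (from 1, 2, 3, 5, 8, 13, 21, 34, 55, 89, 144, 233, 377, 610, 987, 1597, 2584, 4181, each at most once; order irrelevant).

33

Each representation comes from the Zeckendorf form by replacing some F_k with F_{k−1} + F_{k−2} where possible.
2974 = 2584+377+13 = 2584+377+8+5 = 2584+233+144+13 = 2584+377+8+3+2 = … (29 more), for 33 in all.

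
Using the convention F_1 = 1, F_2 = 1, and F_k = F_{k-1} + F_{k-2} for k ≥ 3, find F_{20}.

Iterating the recurrence up to F_{14} = 377 and F_{13} = 233:
F_{15} = F_{14} + F_{13} = 377 + 233 = 610
F_{16} = F_{15} + F_{14} = 610 + 377 = 987
F_{17} = F_{16} + F_{15} = 987 + 610 = 1597
F_{18} = F_{17} + F_{16} = 1597 + 987 = 2584
F_{19} = F_{18} + F_{17} = 2584 + 1597 = 4181
F_{20} = F_{19} + F_{18} = 4181 + 2584 = 6765

6765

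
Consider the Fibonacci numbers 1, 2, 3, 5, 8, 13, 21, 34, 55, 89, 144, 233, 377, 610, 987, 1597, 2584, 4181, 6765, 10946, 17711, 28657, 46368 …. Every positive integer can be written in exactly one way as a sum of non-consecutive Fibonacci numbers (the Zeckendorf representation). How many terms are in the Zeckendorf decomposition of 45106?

7

45106: greatest Fibonacci not exceeding it is 28657, leaving 16449
16449: greatest Fibonacci not exceeding it is 10946, leaving 5503
5503: greatest Fibonacci not exceeding it is 4181, leaving 1322
1322: greatest Fibonacci not exceeding it is 987, leaving 335
335: greatest Fibonacci not exceeding it is 233, leaving 102
102: greatest Fibonacci not exceeding it is 89, leaving 13
13: greatest Fibonacci not exceeding it is 13, leaving 0
45106 = 28657 + 10946 + 4181 + 987 + 233 + 89 + 13, which has 7 terms.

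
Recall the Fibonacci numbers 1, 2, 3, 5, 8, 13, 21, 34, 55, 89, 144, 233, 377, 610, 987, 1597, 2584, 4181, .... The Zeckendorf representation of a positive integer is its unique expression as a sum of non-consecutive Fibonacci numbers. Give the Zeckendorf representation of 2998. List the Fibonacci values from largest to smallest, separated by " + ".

take 2584 (≤ 2998); 2998 − 2584 = 414
take 377 (≤ 414); 414 − 377 = 37
take 34 (≤ 37); 37 − 34 = 3
take 3 (≤ 3); 3 − 3 = 0
So 2998 = 2584 + 377 + 34 + 3, with no two terms consecutive in the sequence.

2584 + 377 + 34 + 3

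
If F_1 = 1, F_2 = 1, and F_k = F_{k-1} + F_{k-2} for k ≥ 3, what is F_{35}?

Iterating the recurrence up to F_{30} = 832040 and F_{29} = 514229:
F_{31} = F_{30} + F_{29} = 832040 + 514229 = 1346269
F_{32} = F_{31} + F_{30} = 1346269 + 832040 = 2178309
F_{33} = F_{32} + F_{31} = 2178309 + 1346269 = 3524578
F_{34} = F_{33} + F_{32} = 3524578 + 2178309 = 5702887
F_{35} = F_{34} + F_{33} = 5702887 + 3524578 = 9227465

9227465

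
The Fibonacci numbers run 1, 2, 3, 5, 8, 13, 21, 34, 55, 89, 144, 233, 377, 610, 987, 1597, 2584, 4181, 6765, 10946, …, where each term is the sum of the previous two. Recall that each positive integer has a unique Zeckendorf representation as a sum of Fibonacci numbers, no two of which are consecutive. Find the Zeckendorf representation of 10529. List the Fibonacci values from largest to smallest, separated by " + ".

10529: greatest Fibonacci not exceeding it is 6765, leaving 3764
3764: greatest Fibonacci not exceeding it is 2584, leaving 1180
1180: greatest Fibonacci not exceeding it is 987, leaving 193
193: greatest Fibonacci not exceeding it is 144, leaving 49
49: greatest Fibonacci not exceeding it is 34, leaving 15
15: greatest Fibonacci not exceeding it is 13, leaving 2
2: greatest Fibonacci not exceeding it is 2, leaving 0
So 10529 = 6765 + 2584 + 987 + 144 + 34 + 13 + 2, with no two terms consecutive in the sequence.

6765 + 2584 + 987 + 144 + 34 + 13 + 2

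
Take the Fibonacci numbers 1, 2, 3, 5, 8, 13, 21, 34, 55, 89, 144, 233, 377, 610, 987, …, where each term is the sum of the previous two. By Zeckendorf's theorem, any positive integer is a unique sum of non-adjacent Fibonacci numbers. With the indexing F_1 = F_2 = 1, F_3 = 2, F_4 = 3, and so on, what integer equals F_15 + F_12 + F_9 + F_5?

793

F_15 + F_12 + F_9 + F_5 = 610 + 144 + 34 + 5 = 793.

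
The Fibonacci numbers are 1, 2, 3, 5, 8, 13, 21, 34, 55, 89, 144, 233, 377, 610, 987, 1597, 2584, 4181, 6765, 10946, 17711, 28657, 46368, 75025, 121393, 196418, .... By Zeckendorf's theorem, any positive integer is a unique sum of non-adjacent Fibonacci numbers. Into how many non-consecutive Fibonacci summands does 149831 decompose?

149831 − 121393 = 28438
28438 − 17711 = 10727
10727 − 6765 = 3962
3962 − 2584 = 1378
1378 − 987 = 391
391 − 377 = 14
14 − 13 = 1
1 − 1 = 0
149831 = 121393 + 17711 + 6765 + 2584 + 987 + 377 + 13 + 1, which has 8 terms.

8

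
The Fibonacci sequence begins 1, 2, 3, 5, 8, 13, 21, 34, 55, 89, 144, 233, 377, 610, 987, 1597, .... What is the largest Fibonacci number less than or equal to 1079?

987

987 ≤ 1079 < 1597, so the largest Fibonacci number not exceeding 1079 is 987.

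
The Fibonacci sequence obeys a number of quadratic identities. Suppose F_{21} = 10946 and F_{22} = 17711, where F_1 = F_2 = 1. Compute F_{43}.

By F_{2k+1} = F_k² + F_{k+1}²: F_{43} = 10946² + 17711² = 119814916 + 313679521 = 433494437.

433494437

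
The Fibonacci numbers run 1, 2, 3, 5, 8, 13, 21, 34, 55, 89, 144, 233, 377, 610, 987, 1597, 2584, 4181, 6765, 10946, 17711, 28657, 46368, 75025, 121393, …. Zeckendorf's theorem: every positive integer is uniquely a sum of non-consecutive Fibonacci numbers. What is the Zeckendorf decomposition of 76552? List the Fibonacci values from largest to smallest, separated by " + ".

75025 + 987 + 377 + 144 + 13 + 5 + 1

Greedily peel off the largest Fibonacci term at each step:
76552 − 75025 = 1527
1527 − 987 = 540
540 − 377 = 163
163 − 144 = 19
19 − 13 = 6
6 − 5 = 1
1 − 1 = 0
So 76552 = 75025 + 987 + 377 + 144 + 13 + 5 + 1, with no two terms consecutive in the sequence.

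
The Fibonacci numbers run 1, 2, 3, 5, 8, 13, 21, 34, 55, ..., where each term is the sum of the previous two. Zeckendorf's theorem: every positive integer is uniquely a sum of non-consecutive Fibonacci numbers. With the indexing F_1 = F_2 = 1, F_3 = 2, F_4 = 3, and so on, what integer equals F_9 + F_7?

47

F_9 + F_7 = 34 + 13 = 47.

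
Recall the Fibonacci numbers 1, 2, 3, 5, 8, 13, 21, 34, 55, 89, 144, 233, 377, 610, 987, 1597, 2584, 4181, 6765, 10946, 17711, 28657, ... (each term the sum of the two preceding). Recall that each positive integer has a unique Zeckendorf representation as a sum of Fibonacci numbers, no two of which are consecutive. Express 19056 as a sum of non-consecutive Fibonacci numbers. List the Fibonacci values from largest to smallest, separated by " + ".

Repeatedly subtract the largest Fibonacci number that fits:
19056: greatest Fibonacci not exceeding it is 17711, leaving 1345
1345: greatest Fibonacci not exceeding it is 987, leaving 358
358: greatest Fibonacci not exceeding it is 233, leaving 125
125: greatest Fibonacci not exceeding it is 89, leaving 36
36: greatest Fibonacci not exceeding it is 34, leaving 2
2: greatest Fibonacci not exceeding it is 2, leaving 0
So 19056 = 17711 + 987 + 233 + 89 + 34 + 2, with no two terms consecutive in the sequence.

17711 + 987 + 233 + 89 + 34 + 2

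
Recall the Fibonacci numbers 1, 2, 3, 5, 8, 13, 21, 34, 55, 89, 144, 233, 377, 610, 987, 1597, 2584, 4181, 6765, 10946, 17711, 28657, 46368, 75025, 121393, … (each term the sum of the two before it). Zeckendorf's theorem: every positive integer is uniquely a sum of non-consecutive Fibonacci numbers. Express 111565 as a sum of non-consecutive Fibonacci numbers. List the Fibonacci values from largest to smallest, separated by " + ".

Greedy algorithm:
take 75025 (≤ 111565); 111565 − 75025 = 36540
take 28657 (≤ 36540); 36540 − 28657 = 7883
take 6765 (≤ 7883); 7883 − 6765 = 1118
take 987 (≤ 1118); 1118 − 987 = 131
take 89 (≤ 131); 131 − 89 = 42
take 34 (≤ 42); 42 − 34 = 8
take 8 (≤ 8); 8 − 8 = 0
So 111565 = 75025 + 28657 + 6765 + 987 + 89 + 34 + 8, with no two terms consecutive in the sequence.

75025 + 28657 + 6765 + 987 + 89 + 34 + 8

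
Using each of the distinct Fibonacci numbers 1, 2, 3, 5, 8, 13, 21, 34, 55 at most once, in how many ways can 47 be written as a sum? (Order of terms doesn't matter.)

Each representation comes from the Zeckendorf form by replacing some F_k with F_{k−1} + F_{k−2} where possible.
47 = 34+13 = 34+8+5 = 34+8+3+2 = 21+13+8+5 = 21+13+8+3+2 — 5 representations.

5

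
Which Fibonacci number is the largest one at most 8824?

6765 ≤ 8824 < 10946, so the largest Fibonacci number not exceeding 8824 is 6765.

6765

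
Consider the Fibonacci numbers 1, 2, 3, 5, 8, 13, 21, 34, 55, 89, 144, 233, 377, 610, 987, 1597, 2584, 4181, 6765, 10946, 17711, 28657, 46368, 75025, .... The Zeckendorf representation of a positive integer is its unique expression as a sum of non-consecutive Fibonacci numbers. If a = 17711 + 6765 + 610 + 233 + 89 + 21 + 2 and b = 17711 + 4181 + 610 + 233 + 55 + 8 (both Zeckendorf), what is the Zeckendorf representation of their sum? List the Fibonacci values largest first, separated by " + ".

46368 + 1597 + 233 + 21 + 8 + 2

The two numbers are 25431 and 22798, so their sum is 48229.
Greedy algorithm:
48229: greatest Fibonacci not exceeding it is 46368, leaving 1861
1861: greatest Fibonacci not exceeding it is 1597, leaving 264
264: greatest Fibonacci not exceeding it is 233, leaving 31
31: greatest Fibonacci not exceeding it is 21, leaving 10
10: greatest Fibonacci not exceeding it is 8, leaving 2
2: greatest Fibonacci not exceeding it is 2, leaving 0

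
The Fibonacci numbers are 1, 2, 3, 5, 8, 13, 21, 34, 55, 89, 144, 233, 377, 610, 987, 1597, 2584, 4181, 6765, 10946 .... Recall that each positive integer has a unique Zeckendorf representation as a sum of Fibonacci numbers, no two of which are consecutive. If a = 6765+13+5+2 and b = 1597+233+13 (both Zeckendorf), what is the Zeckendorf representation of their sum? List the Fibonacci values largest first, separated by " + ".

The two numbers are 6785 and 1843, so their sum is 8628.
8628: greatest Fibonacci not exceeding it is 6765, leaving 1863
1863: greatest Fibonacci not exceeding it is 1597, leaving 266
266: greatest Fibonacci not exceeding it is 233, leaving 33
33: greatest Fibonacci not exceeding it is 21, leaving 12
12: greatest Fibonacci not exceeding it is 8, leaving 4
4: greatest Fibonacci not exceeding it is 3, leaving 1
1: greatest Fibonacci not exceeding it is 1, leaving 0

6765 + 1597 + 233 + 21 + 8 + 3 + 1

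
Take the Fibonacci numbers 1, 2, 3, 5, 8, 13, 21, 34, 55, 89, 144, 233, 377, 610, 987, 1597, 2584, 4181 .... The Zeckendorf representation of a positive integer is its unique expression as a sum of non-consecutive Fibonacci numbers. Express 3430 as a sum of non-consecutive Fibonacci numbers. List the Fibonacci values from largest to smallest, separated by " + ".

Repeatedly subtract the largest Fibonacci number that fits:
3430: greatest Fibonacci not exceeding it is 2584, leaving 846
846: greatest Fibonacci not exceeding it is 610, leaving 236
236: greatest Fibonacci not exceeding it is 233, leaving 3
3: greatest Fibonacci not exceeding it is 3, leaving 0
So 3430 = 2584 + 610 + 233 + 3, with no two terms consecutive in the sequence.

2584 + 610 + 233 + 3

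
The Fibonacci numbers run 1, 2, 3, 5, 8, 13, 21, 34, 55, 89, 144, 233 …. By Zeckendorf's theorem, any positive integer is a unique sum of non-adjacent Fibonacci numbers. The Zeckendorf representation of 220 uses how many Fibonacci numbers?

3

Repeatedly subtract the largest Fibonacci number that fits:
subtract 144 from 220: 76 remains
subtract 55 from 76: 21 remains
subtract 21 from 21: 0 remains
220 = 144 + 55 + 21, which has 3 terms.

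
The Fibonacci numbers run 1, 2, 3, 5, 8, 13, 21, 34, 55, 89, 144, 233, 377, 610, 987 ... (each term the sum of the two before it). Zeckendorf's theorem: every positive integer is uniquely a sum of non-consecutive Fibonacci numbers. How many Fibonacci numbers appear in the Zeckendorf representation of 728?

4

subtract 610 from 728: 118 remains
subtract 89 from 118: 29 remains
subtract 21 from 29: 8 remains
subtract 8 from 8: 0 remains
728 = 610 + 89 + 21 + 8, which has 4 terms.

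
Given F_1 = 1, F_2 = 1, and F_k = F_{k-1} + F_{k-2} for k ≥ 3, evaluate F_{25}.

75025

Iterating the recurrence up to F_{19} = 4181 and F_{18} = 2584:
F_{20} = F_{19} + F_{18} = 4181 + 2584 = 6765
F_{21} = F_{20} + F_{19} = 6765 + 4181 = 10946
F_{22} = F_{21} + F_{20} = 10946 + 6765 = 17711
F_{23} = F_{22} + F_{21} = 17711 + 10946 = 28657
F_{24} = F_{23} + F_{22} = 28657 + 17711 = 46368
F_{25} = F_{24} + F_{23} = 46368 + 28657 = 75025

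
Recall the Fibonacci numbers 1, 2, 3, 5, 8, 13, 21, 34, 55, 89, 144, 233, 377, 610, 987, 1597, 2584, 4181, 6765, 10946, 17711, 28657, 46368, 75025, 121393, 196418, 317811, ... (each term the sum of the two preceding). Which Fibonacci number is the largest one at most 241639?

196418 ≤ 241639 < 317811, so the largest Fibonacci number not exceeding 241639 is 196418.

196418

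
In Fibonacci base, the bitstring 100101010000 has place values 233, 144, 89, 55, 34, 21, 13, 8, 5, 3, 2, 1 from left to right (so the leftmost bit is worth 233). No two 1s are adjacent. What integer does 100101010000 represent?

Summing the place values of the 1 bits: 233 + 55 + 21 + 8 = 317.

317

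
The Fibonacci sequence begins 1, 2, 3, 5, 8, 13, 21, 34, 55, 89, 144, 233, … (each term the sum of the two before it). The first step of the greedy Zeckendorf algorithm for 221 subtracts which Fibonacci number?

144

144 ≤ 221 < 233, so the largest Fibonacci number not exceeding 221 is 144.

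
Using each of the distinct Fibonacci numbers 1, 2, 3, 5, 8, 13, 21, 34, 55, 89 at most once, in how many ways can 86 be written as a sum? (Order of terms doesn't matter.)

Each representation comes from the Zeckendorf form by replacing some F_k with F_{k−1} + F_{k−2} where possible.
86 = 55+21+8+2 = 55+21+5+3+2 = 55+13+8+5+3+2 = 34+21+13+8+5+3+2 — 4 representations.

4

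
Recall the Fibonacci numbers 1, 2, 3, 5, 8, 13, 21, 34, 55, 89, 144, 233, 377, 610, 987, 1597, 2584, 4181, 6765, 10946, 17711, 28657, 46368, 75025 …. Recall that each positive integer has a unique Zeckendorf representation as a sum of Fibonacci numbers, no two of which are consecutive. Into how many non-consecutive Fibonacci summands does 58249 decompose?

6

largest Fibonacci ≤ 58249 is 46368; 58249 − 46368 = 11881
largest Fibonacci ≤ 11881 is 10946; 11881 − 10946 = 935
largest Fibonacci ≤ 935 is 610; 935 − 610 = 325
largest Fibonacci ≤ 325 is 233; 325 − 233 = 92
largest Fibonacci ≤ 92 is 89; 92 − 89 = 3
largest Fibonacci ≤ 3 is 3; 3 − 3 = 0
58249 = 46368 + 10946 + 610 + 233 + 89 + 3, which has 6 terms.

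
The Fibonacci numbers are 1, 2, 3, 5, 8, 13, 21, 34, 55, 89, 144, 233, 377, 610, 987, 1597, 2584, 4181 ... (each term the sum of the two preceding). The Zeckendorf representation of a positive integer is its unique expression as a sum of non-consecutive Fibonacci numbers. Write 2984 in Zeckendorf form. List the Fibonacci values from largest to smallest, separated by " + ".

subtract 2584 from 2984: 400 remains
subtract 377 from 400: 23 remains
subtract 21 from 23: 2 remains
subtract 2 from 2: 0 remains
So 2984 = 2584 + 377 + 21 + 2, with no two terms consecutive in the sequence.

2584 + 377 + 21 + 2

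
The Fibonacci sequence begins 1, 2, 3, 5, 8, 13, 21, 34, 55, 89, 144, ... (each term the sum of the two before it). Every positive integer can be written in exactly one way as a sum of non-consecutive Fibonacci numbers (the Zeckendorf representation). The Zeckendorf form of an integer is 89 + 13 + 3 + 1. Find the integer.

89 + 13 + 3 + 1 = 106.

106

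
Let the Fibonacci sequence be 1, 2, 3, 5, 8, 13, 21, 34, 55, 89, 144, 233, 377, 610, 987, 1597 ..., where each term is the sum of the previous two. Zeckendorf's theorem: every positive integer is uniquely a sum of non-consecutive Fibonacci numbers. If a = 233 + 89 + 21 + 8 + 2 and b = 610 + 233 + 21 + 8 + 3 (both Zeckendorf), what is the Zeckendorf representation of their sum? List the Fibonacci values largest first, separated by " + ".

The two numbers are 353 and 875, so their sum is 1228.
take 987 (≤ 1228); 1228 − 987 = 241
take 233 (≤ 241); 241 − 233 = 8
take 8 (≤ 8); 8 − 8 = 0

987 + 233 + 8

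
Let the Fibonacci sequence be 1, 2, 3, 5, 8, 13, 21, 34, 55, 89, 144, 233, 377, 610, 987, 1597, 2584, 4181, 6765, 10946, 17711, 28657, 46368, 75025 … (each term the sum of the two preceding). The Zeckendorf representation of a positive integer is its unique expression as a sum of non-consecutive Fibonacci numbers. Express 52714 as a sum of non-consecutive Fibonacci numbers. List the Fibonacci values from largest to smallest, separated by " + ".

52714 − 46368 = 6346
6346 − 4181 = 2165
2165 − 1597 = 568
568 − 377 = 191
191 − 144 = 47
47 − 34 = 13
13 − 13 = 0
So 52714 = 46368 + 4181 + 1597 + 377 + 144 + 34 + 13, with no two terms consecutive in the sequence.

46368 + 4181 + 1597 + 377 + 144 + 34 + 13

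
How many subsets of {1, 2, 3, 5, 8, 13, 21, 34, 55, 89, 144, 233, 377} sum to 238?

Each representation comes from the Zeckendorf form by replacing some F_k with F_{k−1} + F_{k−2} where possible.
238 = 233+5 = 233+3+2 = 144+89+5 = 144+89+3+2 = 144+55+34+5 = … (4 more), for 9 in all.

9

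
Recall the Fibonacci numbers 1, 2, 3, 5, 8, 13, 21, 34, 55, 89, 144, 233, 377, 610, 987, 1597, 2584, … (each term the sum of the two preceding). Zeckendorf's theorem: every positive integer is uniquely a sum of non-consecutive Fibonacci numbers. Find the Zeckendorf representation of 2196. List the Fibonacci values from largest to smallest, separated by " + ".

Greedily peel off the largest Fibonacci term at each step:
subtract 1597 from 2196: 599 remains
subtract 377 from 599: 222 remains
subtract 144 from 222: 78 remains
subtract 55 from 78: 23 remains
subtract 21 from 23: 2 remains
subtract 2 from 2: 0 remains
So 2196 = 1597 + 377 + 144 + 55 + 21 + 2, with no two terms consecutive in the sequence.

1597 + 377 + 144 + 55 + 21 + 2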